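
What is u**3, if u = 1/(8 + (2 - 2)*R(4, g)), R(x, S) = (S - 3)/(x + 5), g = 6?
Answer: 1/512 ≈ 0.0019531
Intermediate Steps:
R(x, S) = (-3 + S)/(5 + x)
u = 1/8 (u = 1/(8 + (2 - 2)*((-3 + 6)/(5 + 4))) = 1/(8 + 0*(3/9)) = 1/(8 + 0*((1/9)*3)) = 1/(8 + 0*(1/3)) = 1/(8 + 0) = 1/8 ≈ 0.12500)
u**3 = (1/8)**3 = 1/512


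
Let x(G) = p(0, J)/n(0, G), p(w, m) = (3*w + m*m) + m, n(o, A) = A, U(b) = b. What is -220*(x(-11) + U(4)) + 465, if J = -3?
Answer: -295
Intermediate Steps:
p(w, m) = m + m**2 + 3*w (p(w, m) = (3*w + m**2) + m = (m**2 + 3*w) + m = m + m**2 + 3*w)
x(G) = 6/G (x(G) = (-3 + (-3)**2 + 3*0)/G = (-3 + 9 + 0)/G = 6/G)
-220*(x(-11) + U(4)) + 465 = -220*(6/(-11) + 4) + 465 = -220*(6*(-1/11) + 4) + 465 = -220*(-6/11 + 4) + 465 = -220*38/11 + 465 = -760 + 465 = -295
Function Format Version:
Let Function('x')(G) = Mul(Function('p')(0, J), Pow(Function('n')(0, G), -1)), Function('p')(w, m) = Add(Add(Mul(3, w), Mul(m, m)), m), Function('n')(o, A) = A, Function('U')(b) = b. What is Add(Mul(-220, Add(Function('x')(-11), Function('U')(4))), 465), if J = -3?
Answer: -295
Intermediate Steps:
Function('p')(w, m) = Add(m, Pow(m, 2), Mul(3, w)) (Function('p')(w, m) = Add(Add(Mul(3, w), Pow(m, 2)), m) = Add(Add(Pow(m, 2), Mul(3, w)), m) = Add(m, Pow(m, 2), Mul(3, w)))
Function('x')(G) = Mul(6, Pow(G, -1)) (Function('x')(G) = Mul(Add(-3, Pow(-3, 2), Mul(3, 0)), Pow(G, -1)) = Mul(Add(-3, 9, 0), Pow(G, -1)) = Mul(6, Pow(G, -1)))
Add(Mul(-220, Add(Function('x')(-11), Function('U')(4))), 465) = Add(Mul(-220, Add(Mul(6, Pow(-11, -1)), 4)), 465) = Add(Mul(-220, Add(Mul(6, Rational(-1, 11)), 4)), 465) = Add(Mul(-220, Add(Rational(-6, 11), 4)), 465) = Add(Mul(-220, Rational(38, 11)), 465) = Add(-760, 465) = -295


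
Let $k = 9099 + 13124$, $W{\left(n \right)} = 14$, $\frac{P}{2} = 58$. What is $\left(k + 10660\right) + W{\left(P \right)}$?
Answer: $32897$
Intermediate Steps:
$P = 116$ ($P = 2 \cdot 58 = 116$)
$k = 22223$
$\left(k + 10660\right) + W{\left(P \right)} = \left(22223 + 10660\right) + 14 = 32883 + 14 = 32897$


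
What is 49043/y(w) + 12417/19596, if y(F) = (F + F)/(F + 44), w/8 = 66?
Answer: 1041158681/39192 ≈ 26566.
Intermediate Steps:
w = 528 (w = 8*66 = 528)
y(F) = 2*F/(44 + F) (y(F) = (2*F)/(44 + F) = 2*F/(44 + F))
49043/y(w) + 12417/19596 = 49043/((2*528/(44 + 528))) + 12417/19596 = 49043/((2*528/572)) + 12417*(1/19596) = 49043/((2*528*(1/572))) + 4139/6532 = 49043/(24/13) + 4139/6532 = 49043*(13/24) + 4139/6532 = 637559/24 + 4139/6532 = 1041158681/39192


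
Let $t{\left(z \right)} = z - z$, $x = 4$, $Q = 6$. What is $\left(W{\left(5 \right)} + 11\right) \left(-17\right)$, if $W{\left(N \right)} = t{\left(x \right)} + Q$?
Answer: $-289$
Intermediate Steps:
$t{\left(z \right)} = 0$
$W{\left(N \right)} = 6$ ($W{\left(N \right)} = 0 + 6 = 6$)
$\left(W{\left(5 \right)} + 11\right) \left(-17\right) = \left(6 + 11\right) \left(-17\right) = 17 \left(-17\right) = -289$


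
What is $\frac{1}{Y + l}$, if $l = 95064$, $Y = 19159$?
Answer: $\frac{1}{114223} \approx 8.7548 \cdot 10^{-6}$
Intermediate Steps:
$\frac{1}{Y + l} = \frac{1}{19159 + 95064} = \frac{1}{114223}$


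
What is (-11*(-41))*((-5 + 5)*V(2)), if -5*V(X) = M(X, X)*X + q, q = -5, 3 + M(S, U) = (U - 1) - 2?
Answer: 0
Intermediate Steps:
M(S, U) = -6 + U (M(S, U) = -3 + ((U - 1) - 2) = -3 + ((-1 + U) - 2) = -3 + (-3 + U) = -6 + U)
V(X) = 1 - X*(-6 + X)/5 (V(X) = -((-6 + X)*X - 5)/5 = -(X*(-6 + X) - 5)/5 = -(-5 + X*(-6 + X))/5 = 1 - X*(-6 + X)/5)
(-11*(-41))*((-5 + 5)*V(2)) = (-11*(-41))*((-5 + 5)*(1 - ⅕*2*(-6 + 2))) = 451*(0*(1 - ⅕*2*(-4))) = 451*(0*(1 + 8/5)) = 451*(0*(13/5)) = 451*0 = 0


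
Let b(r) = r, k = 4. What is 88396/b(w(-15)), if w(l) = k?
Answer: 22099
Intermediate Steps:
w(l) = 4
88396/b(w(-15)) = 88396/4 = 88396*(¼) = 22099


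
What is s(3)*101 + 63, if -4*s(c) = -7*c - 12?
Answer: 3585/4 ≈ 896.25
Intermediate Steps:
s(c) = 3 + 7*c/4 (s(c) = -(-7*c - 12)/4 = -(-12 - 7*c)/4 = 3 + 7*c/4)
s(3)*101 + 63 = (3 + (7/4)*3)*101 + 63 = (3 + 21/4)*101 + 63 = (33/4)*101 + 63 = 3333/4 + 63 = 3585/4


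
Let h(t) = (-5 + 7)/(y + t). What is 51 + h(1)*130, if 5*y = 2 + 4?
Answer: 1861/11 ≈ 169.18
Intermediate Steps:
y = 6/5 (y = (2 + 4)/5 = (⅕)*6 = 6/5 ≈ 1.2000)
h(t) = 2/(6/5 + t) (h(t) = (-5 + 7)/(6/5 + t) = 2/(6/5 + t))
51 + h(1)*130 = 51 + (10/(6 + 5*1))*130 = 51 + (10/(6 + 5))*130 = 51 + (10/11)*130 = 51 + 1300/11 = 1861/11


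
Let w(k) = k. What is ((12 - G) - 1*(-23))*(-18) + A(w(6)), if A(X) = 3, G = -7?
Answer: -753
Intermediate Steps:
((12 - G) - 1*(-23))*(-18) + A(w(6)) = ((12 - 1*(-7)) - 1*(-23))*(-18) + 3 = ((12 + 7) + 23)*(-18) + 3 = (19 + 23)*(-18) + 3 = 42*(-18) + 3 = -756 + 3 = -753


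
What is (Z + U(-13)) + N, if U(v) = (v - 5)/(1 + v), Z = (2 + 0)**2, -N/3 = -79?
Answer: 485/2 ≈ 242.50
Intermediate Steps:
N = 237 (N = -3*(-79) = 237)
Z = 4 (Z = 2**2 = 4)
U(v) = (-5 + v)/(1 + v)
(Z + U(-13)) + N = (4 + (-5 - 13)/(1 - 13)) + 237 = (4 - 18/(-12)) + 237 = (4 - 1/12*(-18)) + 237 = (4 + 3/2) + 237 = 11/2 + 237 = 485/2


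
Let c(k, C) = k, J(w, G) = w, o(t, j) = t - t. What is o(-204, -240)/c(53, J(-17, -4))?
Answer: 0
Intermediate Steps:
o(t, j) = 0
o(-204, -240)/c(53, J(-17, -4)) = 0/53 = 0*(1/53) = 0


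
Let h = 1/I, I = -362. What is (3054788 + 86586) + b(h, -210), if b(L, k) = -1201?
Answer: 3140173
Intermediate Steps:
h = -1/362 (h = 1/(-362) = -1/362 ≈ -0.0027624)
(3054788 + 86586) + b(h, -210) = (3054788 + 86586) - 1201 = 3141374 - 1201 = 3140173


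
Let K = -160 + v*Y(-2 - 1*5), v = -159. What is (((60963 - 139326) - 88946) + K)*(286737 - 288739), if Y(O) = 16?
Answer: 340366026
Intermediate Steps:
K = -2704 (K = -160 - 159*16 = -160 - 2544 = -2704)
(((60963 - 139326) - 88946) + K)*(286737 - 288739) = (((60963 - 139326) - 88946) - 2704)*(286737 - 288739) = ((-78363 - 88946) - 2704)*(-2002) = (-167309 - 2704)*(-2002) = -170013*(-2002) = 340366026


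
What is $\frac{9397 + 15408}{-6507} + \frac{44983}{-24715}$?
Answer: $- \frac{905759956}{160820505} \approx -5.6321$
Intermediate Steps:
$\frac{9397 + 15408}{-6507} + \frac{44983}{-24715} = 24805 \left(- \frac{1}{6507}\right) + 44983 \left(- \frac{1}{24715}\right) = - \frac{24805}{6507} - \frac{44983}{24715} = - \frac{905759956}{160820505}$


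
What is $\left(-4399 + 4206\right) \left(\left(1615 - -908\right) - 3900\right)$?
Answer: $265761$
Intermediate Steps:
$\left(-4399 + 4206\right) \left(\left(1615 - -908\right) - 3900\right) = - 193 \left(\left(1615 + 908\right) - 3900\right) = - 193 \left(2523 - 3900\right) = \left(-193\right) \left(-1377\right) = 265761$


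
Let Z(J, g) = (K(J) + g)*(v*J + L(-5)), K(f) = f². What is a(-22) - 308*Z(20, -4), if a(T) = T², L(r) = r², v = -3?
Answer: 4269364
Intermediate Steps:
Z(J, g) = (25 - 3*J)*(g + J²) (Z(J, g) = (J² + g)*(-3*J + (-5)²) = (g + J²)*(-3*J + 25) = (g + J²)*(25 - 3*J) = (25 - 3*J)*(g + J²))
a(-22) - 308*Z(20, -4) = (-22)² - 308*(-3*20³ + 25*(-4) + 25*20² - 3*20*(-4)) = 484 - 308*(-3*8000 - 100 + 25*400 + 240) = 484 - 308*(-24000 - 100 + 10000 + 240) = 484 - 308*(-13860) = 484 + 4268880 = 4269364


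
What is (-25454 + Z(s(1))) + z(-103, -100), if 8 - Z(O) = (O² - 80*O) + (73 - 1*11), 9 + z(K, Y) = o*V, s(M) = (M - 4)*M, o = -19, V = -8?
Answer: -25614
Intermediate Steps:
s(M) = M*(-4 + M) (s(M) = (-4 + M)*M = M*(-4 + M))
z(K, Y) = 143 (z(K, Y) = -9 - 19*(-8) = -9 + 152 = 143)
Z(O) = -54 - O² + 80*O (Z(O) = 8 - ((O² - 80*O) + (73 - 1*11)) = 8 - ((O² - 80*O) + (73 - 11)) = 8 - ((O² - 80*O) + 62) = 8 - (62 + O² - 80*O) = 8 + (-62 - O² + 80*O) = -54 - O² + 80*O)
(-25454 + Z(s(1))) + z(-103, -100) = (-25454 + (-54 - (1*(-4 + 1))² + 80*(1*(-4 + 1)))) + 143 = (-25454 + (-54 - (1*(-3))² + 80*(1*(-3)))) + 143 = (-25454 + (-54 - 1*(-3)² + 80*(-3))) + 143 = (-25454 + (-54 - 1*9 - 240)) + 143 = (-25454 + (-54 - 9 - 240)) + 143 = (-25454 - 303) + 143 = -25757 + 143 = -25614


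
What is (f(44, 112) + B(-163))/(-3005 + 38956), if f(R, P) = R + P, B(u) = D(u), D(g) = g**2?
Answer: 26725/35951 ≈ 0.74337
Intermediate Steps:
B(u) = u**2
f(R, P) = P + R
(f(44, 112) + B(-163))/(-3005 + 38956) = ((112 + 44) + (-163)**2)/(-3005 + 38956) = (156 + 26569)/35951 = 26725*(1/35951) = 26725/35951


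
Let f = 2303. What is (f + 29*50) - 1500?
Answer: 2253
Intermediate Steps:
(f + 29*50) - 1500 = (2303 + 29*50) - 1500 = (2303 + 1450) - 1500 = 3753 - 1500 = 2253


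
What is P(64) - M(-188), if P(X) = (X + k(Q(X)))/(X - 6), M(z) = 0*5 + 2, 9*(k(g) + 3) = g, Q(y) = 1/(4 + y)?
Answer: -33659/35496 ≈ -0.94825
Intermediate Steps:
k(g) = -3 + g/9
M(z) = 2 (M(z) = 0 + 2 = 2)
P(X) = (-3 + X + 1/(9*(4 + X)))/(-6 + X) (P(X) = (X + (-3 + 1/(9*(4 + X))))/(X - 6) = (-3 + X + 1/(9*(4 + X)))/(-6 + X))
P(64) - M(-188) = (⅑ + (-3 + 64)*(4 + 64))/((-6 + 64)*(4 + 64)) - 1*2 = (⅑ + 61*68)/(58*68) - 2 = (1/58)*(1/68)*(⅑ + 4148) - 2 = (1/58)*(1/68)*(37333/9) - 2 = 37333/35496 - 2 = -33659/35496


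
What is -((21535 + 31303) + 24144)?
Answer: -76982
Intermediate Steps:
-((21535 + 31303) + 24144) = -(52838 + 24144) = -1*76982 = -76982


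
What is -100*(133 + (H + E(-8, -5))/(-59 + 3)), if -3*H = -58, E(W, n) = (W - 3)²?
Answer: -548075/42 ≈ -13049.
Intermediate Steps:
E(W, n) = (-3 + W)²
H = 58/3 (H = -⅓*(-58) = 58/3 ≈ 19.333)
-100*(133 + (H + E(-8, -5))/(-59 + 3)) = -100*(133 + (58/3 + (-3 - 8)²)/(-59 + 3)) = -100*(133 + (58/3 + (-11)²)/(-56)) = -100*(133 + (58/3 + 121)*(-1/56)) = -100*(133 + (421/3)*(-1/56)) = -100*(133 - 421/168) = -100*21923/168 = -548075/42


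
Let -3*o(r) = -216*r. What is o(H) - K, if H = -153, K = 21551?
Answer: -32567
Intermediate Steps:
o(r) = 72*r (o(r) = -(-72)*r = 72*r)
o(H) - K = 72*(-153) - 1*21551 = -11016 - 21551 = -32567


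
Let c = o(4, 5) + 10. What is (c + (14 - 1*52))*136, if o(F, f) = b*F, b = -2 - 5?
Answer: -7616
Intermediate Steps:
b = -7
o(F, f) = -7*F
c = -18 (c = -7*4 + 10 = -28 + 10 = -18)
(c + (14 - 1*52))*136 = (-18 + (14 - 1*52))*136 = (-18 + (14 - 52))*136 = (-18 - 38)*136 = -56*136 = -7616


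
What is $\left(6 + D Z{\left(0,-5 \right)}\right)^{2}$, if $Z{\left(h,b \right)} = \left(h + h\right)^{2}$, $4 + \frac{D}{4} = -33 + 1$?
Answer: $36$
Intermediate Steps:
$D = -144$ ($D = -16 + 4 \left(-33 + 1\right) = -16 + 4 \left(-32\right) = -16 - 128 = -144$)
$Z{\left(h,b \right)} = 4 h^{2}$ ($Z{\left(h,b \right)} = \left(2 h\right)^{2} = 4 h^{2}$)
$\left(6 + D Z{\left(0,-5 \right)}\right)^{2} = \left(6 - 144 \cdot 4 \cdot 0^{2}\right)^{2} = \left(6 - 144 \cdot 4 \cdot 0\right)^{2} = \left(6 - 0\right)^{2} = \left(6 + 0\right)^{2} = 6^{2} = 36$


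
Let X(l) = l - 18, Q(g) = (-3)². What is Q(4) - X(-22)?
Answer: 49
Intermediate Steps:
Q(g) = 9
X(l) = -18 + l
Q(4) - X(-22) = 9 - (-18 - 22) = 9 - 1*(-40) = 9 + 40 = 49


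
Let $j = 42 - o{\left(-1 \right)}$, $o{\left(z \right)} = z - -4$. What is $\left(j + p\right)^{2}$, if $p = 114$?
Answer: $23409$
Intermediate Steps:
$o{\left(z \right)} = 4 + z$ ($o{\left(z \right)} = z + 4 = 4 + z$)
$j = 39$ ($j = 42 - \left(4 - 1\right) = 42 - 3 = 39$)
$\left(j + p\right)^{2} = \left(39 + 114\right)^{2} = 153^{2} = 23409$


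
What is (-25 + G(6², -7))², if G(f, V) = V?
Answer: 1024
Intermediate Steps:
(-25 + G(6², -7))² = (-25 - 7)² = (-32)² = 1024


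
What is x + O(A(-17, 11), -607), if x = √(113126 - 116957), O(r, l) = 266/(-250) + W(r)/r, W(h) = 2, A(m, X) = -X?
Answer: -1713/1375 + I*√3831 ≈ -1.2458 + 61.895*I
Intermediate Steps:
O(r, l) = -133/125 + 2/r (O(r, l) = 266/(-250) + 2/r = 266*(-1/250) + 2/r = -133/125 + 2/r)
x = I*√3831 (x = √(-3831) = I*√3831 ≈ 61.895*I)
x + O(A(-17, 11), -607) = I*√3831 + (-133/125 + 2/((-1*11))) = I*√3831 + (-133/125 + 2/(-11)) = I*√3831 + (-133/125 + 2*(-1/11)) = I*√3831 + (-133/125 - 2/11) = I*√3831 - 1713/1375 = -1713/1375 + I*√3831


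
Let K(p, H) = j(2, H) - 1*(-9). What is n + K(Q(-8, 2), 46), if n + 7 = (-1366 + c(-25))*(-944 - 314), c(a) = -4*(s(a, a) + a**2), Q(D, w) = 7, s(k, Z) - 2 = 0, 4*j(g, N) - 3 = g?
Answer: 19493981/4 ≈ 4.8735e+6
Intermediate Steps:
j(g, N) = 3/4 + g/4
s(k, Z) = 2 (s(k, Z) = 2 + 0 = 2)
K(p, H) = 41/4 (K(p, H) = (3/4 + (1/4)*2) - 1*(-9) = (3/4 + 1/2) + 9 = 5/4 + 9 = 41/4)
c(a) = -8 - 4*a**2 (c(a) = -4*(2 + a**2) = -8 - 4*a**2)
n = 4873485 (n = -7 + (-1366 + (-8 - 4*(-25)**2))*(-944 - 314) = -7 + (-1366 + (-8 - 4*625))*(-1258) = -7 + (-1366 + (-8 - 2500))*(-1258) = -7 + (-1366 - 2508)*(-1258) = -7 - 3874*(-1258) = -7 + 4873492 = 4873485)
n + K(Q(-8, 2), 46) = 4873485 + 41/4 = 19493981/4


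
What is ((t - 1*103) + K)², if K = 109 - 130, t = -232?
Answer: 126736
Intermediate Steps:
K = -21
((t - 1*103) + K)² = ((-232 - 1*103) - 21)² = ((-232 - 103) - 21)² = (-335 - 21)² = (-356)² = 126736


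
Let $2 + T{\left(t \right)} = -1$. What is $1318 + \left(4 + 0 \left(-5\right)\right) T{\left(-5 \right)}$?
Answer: $1306$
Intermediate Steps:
$T{\left(t \right)} = -3$ ($T{\left(t \right)} = -2 - 1 = -3$)
$1318 + \left(4 + 0 \left(-5\right)\right) T{\left(-5 \right)} = 1318 + \left(4 + 0 \left(-5\right)\right) \left(-3\right) = 1318 + \left(4 + 0\right) \left(-3\right) = 1318 + 4 \left(-3\right) = 1318 - 12 = 1306$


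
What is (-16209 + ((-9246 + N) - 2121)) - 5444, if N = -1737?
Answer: -34757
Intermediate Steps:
(-16209 + ((-9246 + N) - 2121)) - 5444 = (-16209 + ((-9246 - 1737) - 2121)) - 5444 = (-16209 + (-10983 - 2121)) - 5444 = (-16209 - 13104) - 5444 = -29313 - 5444 = -34757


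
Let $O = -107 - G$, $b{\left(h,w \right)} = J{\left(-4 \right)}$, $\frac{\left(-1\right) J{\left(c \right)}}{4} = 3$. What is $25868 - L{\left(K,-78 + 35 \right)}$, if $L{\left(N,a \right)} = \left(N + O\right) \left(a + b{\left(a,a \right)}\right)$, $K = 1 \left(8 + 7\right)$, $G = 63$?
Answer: $17343$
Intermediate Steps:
$J{\left(c \right)} = -12$ ($J{\left(c \right)} = \left(-4\right) 3 = -12$)
$K = 15$ ($K = 1 \cdot 15 = 15$)
$b{\left(h,w \right)} = -12$
$O = -170$ ($O = -107 - 63 = -170$)
$L{\left(N,a \right)} = \left(-170 + N\right) \left(-12 + a\right)$ ($L{\left(N,a \right)} = \left(N - 170\right) \left(a - 12\right) = \left(-170 + N\right) \left(-12 + a\right)$)
$25868 - L{\left(K,-78 + 35 \right)} = 25868 - \left(2040 - 170 \left(-78 + 35\right) - 180 + 15 \left(-78 + 35\right)\right) = 25868 - \left(2040 - -7310 - 180 + 15 \left(-43\right)\right) = 25868 - \left(2040 + 7310 - 180 - 645\right) = 25868 - 8525 = 17343$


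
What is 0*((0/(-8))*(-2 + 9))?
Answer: 0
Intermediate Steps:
0*((0/(-8))*(-2 + 9)) = 0*((0*(-⅛))*7) = 0*(0*7) = 0*0 = 0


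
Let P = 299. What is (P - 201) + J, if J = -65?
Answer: 33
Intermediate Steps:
(P - 201) + J = (299 - 201) - 65 = 98 - 65 = 33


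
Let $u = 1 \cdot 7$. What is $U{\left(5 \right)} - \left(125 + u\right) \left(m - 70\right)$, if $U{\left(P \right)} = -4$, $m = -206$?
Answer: $36428$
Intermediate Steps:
$u = 7$
$U{\left(5 \right)} - \left(125 + u\right) \left(m - 70\right) = -4 - \left(125 + 7\right) \left(-206 - 70\right) = -4 - 132 \left(-276\right) = -4 - -36432 = -4 + 36432 = 36428$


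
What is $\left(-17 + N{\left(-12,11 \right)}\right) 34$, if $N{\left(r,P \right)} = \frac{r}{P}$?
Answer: $- \frac{6766}{11} \approx -615.09$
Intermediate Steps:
$\left(-17 + N{\left(-12,11 \right)}\right) 34 = \left(-17 - \frac{12}{11}\right) 34 = \left(- \frac{199}{11}\right) 34 = - \frac{6766}{11}$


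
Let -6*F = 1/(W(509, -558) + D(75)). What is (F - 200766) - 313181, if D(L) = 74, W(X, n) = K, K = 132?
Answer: -635238493/1236 ≈ -5.1395e+5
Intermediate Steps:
W(X, n) = 132
F = -1/1236 (F = -1/(6*(132 + 74)) = -⅙/206 = -⅙*1/206 = -1/1236 ≈ -0.00080906)
(F - 200766) - 313181 = (-1/1236 - 200766) - 313181 = -248146777/1236 - 313181 = -635238493/1236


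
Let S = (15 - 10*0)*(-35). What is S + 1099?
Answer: 574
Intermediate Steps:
S = -525 (S = (15 + 0)*(-35) = 15*(-35) = -525)
S + 1099 = -525 + 1099 = 574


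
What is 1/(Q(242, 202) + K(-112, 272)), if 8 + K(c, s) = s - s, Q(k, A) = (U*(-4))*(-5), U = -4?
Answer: -1/88 ≈ -0.011364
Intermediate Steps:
Q(k, A) = -80 (Q(k, A) = -4*(-4)*(-5) = 16*(-5) = -80)
K(c, s) = -8 (K(c, s) = -8 + (s - s) = -8 + 0 = -8)
1/(Q(242, 202) + K(-112, 272)) = 1/(-80 - 8) = 1/(-88) = -1/88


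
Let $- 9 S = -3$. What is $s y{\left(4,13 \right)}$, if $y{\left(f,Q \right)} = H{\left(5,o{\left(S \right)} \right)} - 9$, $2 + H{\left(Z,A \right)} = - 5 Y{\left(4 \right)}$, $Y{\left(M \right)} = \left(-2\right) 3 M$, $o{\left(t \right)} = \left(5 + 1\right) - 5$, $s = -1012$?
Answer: $-110308$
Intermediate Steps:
$S = \frac{1}{3}$ ($S = \left(- \frac{1}{9}\right) \left(-3\right) = \frac{1}{3} \approx 0.33333$)
$o{\left(t \right)} = 1$ ($o{\left(t \right)} = 6 - 5 = 1$)
$Y{\left(M \right)} = - 6 M$
$H{\left(Z,A \right)} = 118$ ($H{\left(Z,A \right)} = -2 - 5 \left(\left(-6\right) 4\right) = -2 - -120 = -2 + 120 = 118$)
$y{\left(f,Q \right)} = 109$ ($y{\left(f,Q \right)} = 118 - 9 = 109$)
$s y{\left(4,13 \right)} = \left(-1012\right) 109 = -110308$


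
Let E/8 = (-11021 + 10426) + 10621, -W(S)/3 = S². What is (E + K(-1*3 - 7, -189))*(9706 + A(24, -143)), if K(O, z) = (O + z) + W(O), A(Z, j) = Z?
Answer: 775568570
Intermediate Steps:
W(S) = -3*S²
K(O, z) = O + z - 3*O² (K(O, z) = (O + z) - 3*O² = O + z - 3*O²)
E = 80208 (E = 8*((-11021 + 10426) + 10621) = 8*(-595 + 10621) = 8*10026 = 80208)
(E + K(-1*3 - 7, -189))*(9706 + A(24, -143)) = (80208 + ((-1*3 - 7) - 189 - 3*(-1*3 - 7)²))*(9706 + 24) = (80208 + ((-3 - 7) - 189 - 3*(-3 - 7)²))*9730 = (80208 + (-10 - 189 - 3*(-10)²))*9730 = (80208 + (-10 - 189 - 3*100))*9730 = (80208 + (-10 - 189 - 300))*9730 = (80208 - 499)*9730 = 79709*9730 = 775568570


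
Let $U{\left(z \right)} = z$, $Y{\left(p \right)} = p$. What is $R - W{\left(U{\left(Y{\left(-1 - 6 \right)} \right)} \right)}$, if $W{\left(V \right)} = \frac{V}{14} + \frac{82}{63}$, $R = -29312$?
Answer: $- \frac{3693413}{126} \approx -29313.0$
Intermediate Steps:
$W{\left(V \right)} = \frac{82}{63} + \frac{V}{14}$ ($W{\left(V \right)} = V \frac{1}{14} + 82 \cdot \frac{1}{63} = \frac{V}{14} + \frac{82}{63} = \frac{82}{63} + \frac{V}{14}$)
$R - W{\left(U{\left(Y{\left(-1 - 6 \right)} \right)} \right)} = -29312 - \left(\frac{82}{63} + \frac{-1 - 6}{14}\right) = -29312 - \left(\frac{82}{63} + \frac{1}{14} \left(-7\right)\right) = -29312 - \left(\frac{82}{63} - \frac{1}{2}\right) = -29312 - \frac{101}{126} = - \frac{3693413}{126}$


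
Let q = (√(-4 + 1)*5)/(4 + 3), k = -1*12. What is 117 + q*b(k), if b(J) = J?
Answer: 117 - 60*I*√3/7 ≈ 117.0 - 14.846*I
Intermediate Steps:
k = -12
q = 5*I*√3/7 (q = (√(-3)*5)/7 = ((I*√3)*5)*(⅐) = (5*I*√3)*(⅐) = 5*I*√3/7 ≈ 1.2372*I)
117 + q*b(k) = 117 + (5*I*√3/7)*(-12) = 117 - 60*I*√3/7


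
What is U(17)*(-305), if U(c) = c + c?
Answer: -10370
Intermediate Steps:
U(c) = 2*c
U(17)*(-305) = (2*17)*(-305) = 34*(-305) = -10370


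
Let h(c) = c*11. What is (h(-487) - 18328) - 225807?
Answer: -249492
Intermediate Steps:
h(c) = 11*c
(h(-487) - 18328) - 225807 = (11*(-487) - 18328) - 225807 = (-5357 - 18328) - 225807 = -23685 - 225807 = -249492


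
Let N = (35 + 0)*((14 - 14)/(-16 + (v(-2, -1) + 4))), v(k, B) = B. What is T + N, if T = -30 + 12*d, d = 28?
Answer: 306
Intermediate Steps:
T = 306 (T = -30 + 12*28 = -30 + 336 = 306)
N = 0 (N = (35 + 0)*((14 - 14)/(-16 + (-1 + 4))) = 35*(0/(-16 + 3)) = 35*(0/(-13)) = 35*(0*(-1/13)) = 35*0 = 0)
T + N = 306 + 0 = 306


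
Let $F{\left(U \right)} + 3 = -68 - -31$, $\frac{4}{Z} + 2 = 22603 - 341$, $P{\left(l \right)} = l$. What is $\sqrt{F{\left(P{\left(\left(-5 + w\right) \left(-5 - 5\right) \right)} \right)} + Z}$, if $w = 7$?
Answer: $\frac{i \sqrt{1238763435}}{5565} \approx 6.3245 i$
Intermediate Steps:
$Z = \frac{1}{5565}$ ($Z = \frac{4}{-2 + \left(22603 - 341\right)} = \frac{4}{-2 + 22262} = \frac{4}{22260} = 4 \cdot \frac{1}{22260} = \frac{1}{5565} \approx 0.00017969$)
$F{\left(U \right)} = -40$ ($F{\left(U \right)} = -3 - 37 = -40$)
$\sqrt{F{\left(P{\left(\left(-5 + w\right) \left(-5 - 5\right) \right)} \right)} + Z} = \sqrt{-40 + \frac{1}{5565}} = \sqrt{- \frac{222599}{5565}} = \frac{i \sqrt{1238763435}}{5565}$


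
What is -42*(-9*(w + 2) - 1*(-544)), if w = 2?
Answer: -21336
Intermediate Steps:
-42*(-9*(w + 2) - 1*(-544)) = -42*(-9*(2 + 2) - 1*(-544)) = -42*(-9*4 + 544) = -42*(-36 + 544) = -42*508 = -21336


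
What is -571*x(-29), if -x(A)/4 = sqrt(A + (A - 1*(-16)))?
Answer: 2284*I*sqrt(42) ≈ 14802.0*I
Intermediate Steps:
x(A) = -4*sqrt(16 + 2*A) (x(A) = -4*sqrt(A + (A - 1*(-16))) = -4*sqrt(A + (A + 16)) = -4*sqrt(A + (16 + A)) = -4*sqrt(16 + 2*A))
-571*x(-29) = -(-2284)*sqrt(16 + 2*(-29)) = -(-2284)*sqrt(16 - 58) = -(-2284)*sqrt(-42) = -(-2284)*I*sqrt(42) = 2284*I*sqrt(42)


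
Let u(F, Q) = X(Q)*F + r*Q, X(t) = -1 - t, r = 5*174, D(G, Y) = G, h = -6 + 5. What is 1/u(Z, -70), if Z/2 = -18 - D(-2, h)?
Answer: -1/63108 ≈ -1.5846e-5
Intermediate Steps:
h = -1
r = 870
Z = -32 (Z = 2*(-18 - 1*(-2)) = 2*(-18 + 2) = 2*(-16) = -32)
u(F, Q) = 870*Q + F*(-1 - Q) (u(F, Q) = (-1 - Q)*F + 870*Q = F*(-1 - Q) + 870*Q = 870*Q + F*(-1 - Q))
1/u(Z, -70) = 1/(870*(-70) - 1*(-32)*(1 - 70)) = 1/(-60900 - 1*(-32)*(-69)) = 1/(-60900 - 2208) = 1/(-63108) = -1/63108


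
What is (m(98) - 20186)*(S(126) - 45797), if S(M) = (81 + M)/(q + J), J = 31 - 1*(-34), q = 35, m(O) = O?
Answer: 22998213846/25 ≈ 9.1993e+8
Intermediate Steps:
J = 65 (J = 31 + 34 = 65)
S(M) = 81/100 + M/100 (S(M) = (81 + M)/(35 + 65) = (81 + M)/100 = (81 + M)*(1/100) = 81/100 + M/100)
(m(98) - 20186)*(S(126) - 45797) = (98 - 20186)*((81/100 + (1/100)*126) - 45797) = -20088*((81/100 + 63/50) - 45797) = -20088*(207/100 - 45797) = -20088*(-4579493/100) = 22998213846/25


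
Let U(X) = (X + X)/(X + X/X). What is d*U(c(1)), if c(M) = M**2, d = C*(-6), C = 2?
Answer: -12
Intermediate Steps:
d = -12 (d = 2*(-6) = -12)
U(X) = 2*X/(1 + X) (U(X) = (2*X)/(X + 1) = (2*X)/(1 + X) = 2*X/(1 + X))
d*U(c(1)) = -24*1**2/(1 + 1**2) = -24/(1 + 1) = -24/2 = -12*1 = -12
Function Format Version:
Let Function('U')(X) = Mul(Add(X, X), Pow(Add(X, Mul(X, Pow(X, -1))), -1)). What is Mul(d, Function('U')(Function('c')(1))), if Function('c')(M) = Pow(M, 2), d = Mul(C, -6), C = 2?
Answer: -12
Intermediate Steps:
d = -12 (d = Mul(2, -6) = -12)
Function('U')(X) = Mul(2, X, Pow(Add(1, X), -1)) (Function('U')(X) = Mul(Mul(2, X), Pow(Add(X, 1), -1)) = Mul(Mul(2, X), Pow(Add(1, X), -1)) = Mul(2, X, Pow(Add(1, X), -1)))
Mul(d, Function('U')(Function('c')(1))) = Mul(-12, Mul(2, Pow(1, 2), Pow(Add(1, Pow(1, 2)), -1))) = Mul(-12, Mul(2, 1, Pow(Add(1, 1), -1))) = Mul(-12, Mul(2, 1, Pow(2, -1))) = Mul(-12, Mul(2, 1, Rational(1, 2))) = Mul(-12, 1) = -12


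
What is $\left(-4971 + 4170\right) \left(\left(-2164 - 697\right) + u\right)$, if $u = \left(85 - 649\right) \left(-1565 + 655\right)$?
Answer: $-408813579$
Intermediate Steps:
$u = 513240$ ($u = \left(-564\right) \left(-910\right) = 513240$)
$\left(-4971 + 4170\right) \left(\left(-2164 - 697\right) + u\right) = \left(-4971 + 4170\right) \left(\left(-2164 - 697\right) + 513240\right) = - 801 \left(-2861 + 513240\right) = \left(-801\right) 510379 = -408813579$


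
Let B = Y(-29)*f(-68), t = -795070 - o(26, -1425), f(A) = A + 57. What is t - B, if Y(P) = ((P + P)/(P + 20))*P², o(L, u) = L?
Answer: -6619306/9 ≈ -7.3548e+5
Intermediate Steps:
Y(P) = 2*P³/(20 + P) (Y(P) = ((2*P)/(20 + P))*P² = (2*P/(20 + P))*P² = 2*P³/(20 + P))
f(A) = 57 + A
t = -795096 (t = -795070 - 1*26 = -795070 - 26 = -795096)
B = -536558/9 (B = (2*(-29)³/(20 - 29))*(57 - 68) = (2*(-24389)/(-9))*(-11) = (2*(-24389)*(-⅑))*(-11) = (48778/9)*(-11) = -536558/9 ≈ -59618.)
t - B = -795096 - 1*(-536558/9) = -795096 + 536558/9 = -6619306/9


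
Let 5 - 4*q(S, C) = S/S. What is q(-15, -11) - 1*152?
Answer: -151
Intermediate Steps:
q(S, C) = 1 (q(S, C) = 5/4 - S/(4*S) = 5/4 - 1/4*1 = 5/4 - 1/4 = 1)
q(-15, -11) - 1*152 = 1 - 1*152 = 1 - 152 = -151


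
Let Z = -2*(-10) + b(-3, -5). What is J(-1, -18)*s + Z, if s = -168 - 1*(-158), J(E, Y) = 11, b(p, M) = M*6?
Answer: -120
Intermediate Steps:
b(p, M) = 6*M
Z = -10 (Z = -2*(-10) + 6*(-5) = 20 - 30 = -10)
s = -10 (s = -168 + 158 = -10)
J(-1, -18)*s + Z = 11*(-10) - 10 = -110 - 10 = -120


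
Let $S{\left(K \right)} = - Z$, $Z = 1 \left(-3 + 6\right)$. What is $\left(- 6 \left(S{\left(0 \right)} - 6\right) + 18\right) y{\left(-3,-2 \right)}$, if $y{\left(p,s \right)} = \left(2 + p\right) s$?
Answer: $144$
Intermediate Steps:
$Z = 3$ ($Z = 1 \cdot 3 = 3$)
$S{\left(K \right)} = -3$ ($S{\left(K \right)} = \left(-1\right) 3 = -3$)
$y{\left(p,s \right)} = s \left(2 + p\right)$
$\left(- 6 \left(S{\left(0 \right)} - 6\right) + 18\right) y{\left(-3,-2 \right)} = \left(- 6 \left(-3 - 6\right) + 18\right) \left(- 2 \left(2 - 3\right)\right) = \left(\left(-6\right) \left(-9\right) + 18\right) \left(\left(-2\right) \left(-1\right)\right) = \left(54 + 18\right) 2 = 72 \cdot 2 = 144$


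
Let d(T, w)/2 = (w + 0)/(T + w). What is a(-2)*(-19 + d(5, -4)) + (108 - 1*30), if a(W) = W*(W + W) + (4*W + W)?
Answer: 132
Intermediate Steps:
d(T, w) = 2*w/(T + w) (d(T, w) = 2*((w + 0)/(T + w)) = 2*(w/(T + w)) = 2*w/(T + w))
a(W) = 2*W**2 + 5*W (a(W) = W*(2*W) + 5*W = 2*W**2 + 5*W)
a(-2)*(-19 + d(5, -4)) + (108 - 1*30) = (-2*(5 + 2*(-2)))*(-19 + 2*(-4)/(5 - 4)) + (108 - 1*30) = (-2*(5 - 4))*(-19 + 2*(-4)/1) + (108 - 30) = (-2*1)*(-19 + 2*(-4)*1) + 78 = -2*(-19 - 8) + 78 = -2*(-27) + 78 = 54 + 78 = 132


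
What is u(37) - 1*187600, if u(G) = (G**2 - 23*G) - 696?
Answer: -187778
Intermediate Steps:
u(G) = -696 + G**2 - 23*G
u(37) - 1*187600 = (-696 + 37**2 - 23*37) - 1*187600 = (-696 + 1369 - 851) - 187600 = -178 - 187600 = -187778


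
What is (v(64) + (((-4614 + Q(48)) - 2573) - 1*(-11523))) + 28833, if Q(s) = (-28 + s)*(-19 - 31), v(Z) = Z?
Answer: 32233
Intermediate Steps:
Q(s) = 1400 - 50*s (Q(s) = (-28 + s)*(-50) = 1400 - 50*s)
(v(64) + (((-4614 + Q(48)) - 2573) - 1*(-11523))) + 28833 = (64 + (((-4614 + (1400 - 50*48)) - 2573) - 1*(-11523))) + 28833 = (64 + (((-4614 + (1400 - 2400)) - 2573) + 11523)) + 28833 = (64 + (((-4614 - 1000) - 2573) + 11523)) + 28833 = (64 + ((-5614 - 2573) + 11523)) + 28833 = (64 + (-8187 + 11523)) + 28833 = (64 + 3336) + 28833 = 3400 + 28833 = 32233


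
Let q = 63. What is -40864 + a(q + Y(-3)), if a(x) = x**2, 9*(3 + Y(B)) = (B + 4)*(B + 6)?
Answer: -335015/9 ≈ -37224.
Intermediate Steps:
Y(B) = -3 + (4 + B)*(6 + B)/9 (Y(B) = -3 + ((B + 4)*(B + 6))/9 = -3 + ((4 + B)*(6 + B))/9 = -3 + (4 + B)*(6 + B)/9)
-40864 + a(q + Y(-3)) = -40864 + (63 + (-1/3 + (1/9)*(-3)**2 + (10/9)*(-3)))**2 = -40864 + (63 + (-1/3 + (1/9)*9 - 10/3))**2 = -40864 + (63 + (-1/3 + 1 - 10/3))**2 = -40864 + (63 - 8/3)**2 = -40864 + (181/3)**2 = -40864 + 32761/9 = -335015/9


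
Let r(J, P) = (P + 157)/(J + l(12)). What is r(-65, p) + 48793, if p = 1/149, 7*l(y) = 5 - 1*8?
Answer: 1664784074/34121 ≈ 48791.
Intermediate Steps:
l(y) = -3/7 (l(y) = (5 - 1*8)/7 = (5 - 8)/7 = (⅐)*(-3) = -3/7)
p = 1/149 ≈ 0.0067114
r(J, P) = (157 + P)/(-3/7 + J) (r(J, P) = (P + 157)/(J - 3/7) = (157 + P)/(-3/7 + J))
r(-65, p) + 48793 = 7*(157 + 1/149)/(-3 + 7*(-65)) + 48793 = 7*(23394/149)/(-3 - 455) + 48793 = 7*(23394/149)/(-458) + 48793 = 7*(-1/458)*(23394/149) + 48793 = -81879/34121 + 48793 = 1664784074/34121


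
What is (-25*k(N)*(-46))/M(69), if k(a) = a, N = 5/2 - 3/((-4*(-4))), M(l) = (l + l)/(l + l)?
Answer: 21275/8 ≈ 2659.4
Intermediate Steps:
M(l) = 1 (M(l) = (2*l)/((2*l)) = (2*l)*(1/(2*l)) = 1)
N = 37/16 (N = 5*(1/2) - 3/16 = 5/2 - 3*1/16 = 5/2 - 3/16 = 37/16 ≈ 2.3125)
(-25*k(N)*(-46))/M(69) = (-25*37/16*(-46))/1 = -925/16*(-46)*1 = (21275/8)*1 = 21275/8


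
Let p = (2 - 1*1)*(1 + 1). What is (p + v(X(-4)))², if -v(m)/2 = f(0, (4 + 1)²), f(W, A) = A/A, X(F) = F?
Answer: 0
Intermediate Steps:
f(W, A) = 1
v(m) = -2 (v(m) = -2*1 = -2)
p = 2 (p = (2 - 1)*2 = 1*2 = 2)
(p + v(X(-4)))² = (2 - 2)² = 0² = 0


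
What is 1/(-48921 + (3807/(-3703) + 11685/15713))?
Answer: -3062381/149815611945 ≈ -2.0441e-5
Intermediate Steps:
1/(-48921 + (3807/(-3703) + 11685/15713)) = 1/(-48921 + (3807*(-1/3703) + 11685*(1/15713))) = 1/(-48921 + (-3807/3703 + 615/827)) = 1/(-48921 - 871044/3062381) = 1/(-149815611945/3062381) = -3062381/149815611945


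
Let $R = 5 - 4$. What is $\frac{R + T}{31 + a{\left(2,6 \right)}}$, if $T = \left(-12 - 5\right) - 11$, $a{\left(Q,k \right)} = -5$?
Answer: $- \frac{27}{26} \approx -1.0385$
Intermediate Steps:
$T = -28$ ($T = -17 - 11 = -28$)
$R = 1$
$\frac{R + T}{31 + a{\left(2,6 \right)}} = \frac{1 - 28}{31 - 5} = \frac{1}{26} \left(-27\right) = - \frac{27}{26}$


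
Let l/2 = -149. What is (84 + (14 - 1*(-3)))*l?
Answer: -30098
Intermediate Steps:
l = -298 (l = 2*(-149) = -298)
(84 + (14 - 1*(-3)))*l = (84 + (14 - 1*(-3)))*(-298) = (84 + (14 + 3))*(-298) = (84 + 17)*(-298) = 101*(-298) = -30098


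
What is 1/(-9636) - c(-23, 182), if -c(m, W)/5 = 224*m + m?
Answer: -249331501/9636 ≈ -25875.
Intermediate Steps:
c(m, W) = -1125*m (c(m, W) = -5*(224*m + m) = -1125*m)
1/(-9636) - c(-23, 182) = 1/(-9636) - (-1125)*(-23) = -1/9636 - 1*25875 = -1/9636 - 25875 = -249331501/9636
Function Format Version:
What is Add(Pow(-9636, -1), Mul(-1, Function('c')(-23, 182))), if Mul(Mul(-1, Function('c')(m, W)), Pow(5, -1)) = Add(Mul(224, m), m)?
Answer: Rational(-249331501, 9636) ≈ -25875.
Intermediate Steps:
Function('c')(m, W) = Mul(-1125, m) (Function('c')(m, W) = Mul(-5, Add(Mul(224, m), m)) = Mul(-5, Mul(225, m)) = Mul(-1125, m))
Add(Pow(-9636, -1), Mul(-1, Function('c')(-23, 182))) = Add(Pow(-9636, -1), Mul(-1, Mul(-1125, -23))) = Add(Rational(-1, 9636), Mul(-1, 25875)) = Add(Rational(-1, 9636), -25875) = Rational(-249331501, 9636)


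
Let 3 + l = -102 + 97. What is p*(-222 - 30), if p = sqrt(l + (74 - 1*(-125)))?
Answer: -252*sqrt(191) ≈ -3482.7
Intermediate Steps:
l = -8 (l = -3 + (-102 + 97) = -3 - 5 = -8)
p = sqrt(191) (p = sqrt(-8 + (74 - 1*(-125))) = sqrt(-8 + (74 + 125)) = sqrt(-8 + 199) = sqrt(191) ≈ 13.820)
p*(-222 - 30) = sqrt(191)*(-222 - 30) = sqrt(191)*(-252) = -252*sqrt(191)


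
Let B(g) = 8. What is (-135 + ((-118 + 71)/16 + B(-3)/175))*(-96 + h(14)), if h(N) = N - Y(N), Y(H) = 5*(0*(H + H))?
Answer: 15829977/1400 ≈ 11307.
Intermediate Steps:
Y(H) = 0 (Y(H) = 5*(0*(2*H)) = 5*0 = 0)
h(N) = N (h(N) = N - 1*0 = N + 0 = N)
(-135 + ((-118 + 71)/16 + B(-3)/175))*(-96 + h(14)) = (-135 + ((-118 + 71)/16 + 8/175))*(-96 + 14) = (-135 + (-47*1/16 + 8*(1/175)))*(-82) = (-135 + (-47/16 + 8/175))*(-82) = (-135 - 8097/2800)*(-82) = -386097/2800*(-82) = 15829977/1400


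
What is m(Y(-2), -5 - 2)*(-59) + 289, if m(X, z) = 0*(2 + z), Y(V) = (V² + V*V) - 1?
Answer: 289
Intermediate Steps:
Y(V) = -1 + 2*V² (Y(V) = (V² + V²) - 1 = 2*V² - 1 = -1 + 2*V²)
m(X, z) = 0
m(Y(-2), -5 - 2)*(-59) + 289 = 0*(-59) + 289 = 0 + 289 = 289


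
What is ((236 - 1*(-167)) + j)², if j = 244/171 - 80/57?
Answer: 4749552889/29241 ≈ 1.6243e+5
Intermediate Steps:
j = 4/171 (j = 244*(1/171) - 80*1/57 = 244/171 - 80/57 = 4/171 ≈ 0.023392)
((236 - 1*(-167)) + j)² = ((236 - 1*(-167)) + 4/171)² = ((236 + 167) + 4/171)² = (403 + 4/171)² = (68917/171)² = 4749552889/29241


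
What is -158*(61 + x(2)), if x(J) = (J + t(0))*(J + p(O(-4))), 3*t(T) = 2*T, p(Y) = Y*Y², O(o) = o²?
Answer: -1304606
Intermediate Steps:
p(Y) = Y³
t(T) = 2*T/3 (t(T) = (2*T)/3 = 2*T/3)
x(J) = J*(4096 + J) (x(J) = (J + (⅔)*0)*(J + ((-4)²)³) = (J + 0)*(J + 16³) = J*(J + 4096) = J*(4096 + J))
-158*(61 + x(2)) = -158*(61 + 2*(4096 + 2)) = -158*(61 + 2*4098) = -158*(61 + 8196) = -158*8257 = -1304606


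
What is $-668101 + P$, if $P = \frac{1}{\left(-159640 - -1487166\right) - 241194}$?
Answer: $- \frac{725779495531}{1086332} \approx -6.681 \cdot 10^{5}$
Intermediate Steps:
$P = \frac{1}{1086332}$ ($P = \frac{1}{\left(-159640 + 1487166\right) - 241194} = \frac{1}{1327526 - 241194} = \frac{1}{1086332} \approx 9.2053 \cdot 10^{-7}$)
$-668101 + P = -668101 + \frac{1}{1086332} = - \frac{725779495531}{1086332}$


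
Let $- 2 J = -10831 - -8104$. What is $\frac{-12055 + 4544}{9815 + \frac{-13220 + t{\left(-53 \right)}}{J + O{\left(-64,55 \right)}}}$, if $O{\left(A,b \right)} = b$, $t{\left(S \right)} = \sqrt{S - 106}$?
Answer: $- \frac{28227659383405}{36851471631041} + \frac{6088202 i \sqrt{159}}{110554414893123} \approx -0.76598 + 6.944 \cdot 10^{-7} i$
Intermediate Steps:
$t{\left(S \right)} = \sqrt{-106 + S}$
$J = \frac{2727}{2}$ ($J = - \frac{-10831 - -8104}{2} = - \frac{-10831 + 8104}{2} = \left(- \frac{1}{2}\right) \left(-2727\right) = \frac{2727}{2} \approx 1363.5$)
$\frac{-12055 + 4544}{9815 + \frac{-13220 + t{\left(-53 \right)}}{J + O{\left(-64,55 \right)}}} = \frac{-12055 + 4544}{9815 + \frac{-13220 + \sqrt{-106 - 53}}{\frac{2727}{2} + 55}} = - \frac{7511}{9815 + \frac{-13220 + \sqrt{-159}}{\frac{2837}{2}}} = - \frac{7511}{9815 + \left(-13220 + i \sqrt{159}\right) \frac{2}{2837}} = - \frac{7511}{9815 - \left(\frac{26440}{2837} - \frac{2 i \sqrt{159}}{2837}\right)} = - \frac{7511}{\frac{27818715}{2837} + \frac{2 i \sqrt{159}}{2837}}$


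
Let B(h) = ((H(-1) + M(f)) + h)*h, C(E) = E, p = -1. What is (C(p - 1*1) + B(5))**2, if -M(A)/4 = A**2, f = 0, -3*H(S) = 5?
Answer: 1936/9 ≈ 215.11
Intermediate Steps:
H(S) = -5/3 (H(S) = -1/3*5 = -5/3)
M(A) = -4*A**2
B(h) = h*(-5/3 + h) (B(h) = ((-5/3 - 4*0**2) + h)*h = ((-5/3 - 4*0) + h)*h = ((-5/3 + 0) + h)*h = (-5/3 + h)*h = h*(-5/3 + h))
(C(p - 1*1) + B(5))**2 = ((-1 - 1*1) + (1/3)*5*(-5 + 3*5))**2 = ((-1 - 1) + (1/3)*5*(-5 + 15))**2 = (-2 + (1/3)*5*10)**2 = (-2 + 50/3)**2 = (44/3)**2 = 1936/9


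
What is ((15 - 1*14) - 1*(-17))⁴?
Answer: 104976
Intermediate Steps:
((15 - 1*14) - 1*(-17))⁴ = ((15 - 14) + 17)⁴ = (1 + 17)⁴ = 18⁴ = 104976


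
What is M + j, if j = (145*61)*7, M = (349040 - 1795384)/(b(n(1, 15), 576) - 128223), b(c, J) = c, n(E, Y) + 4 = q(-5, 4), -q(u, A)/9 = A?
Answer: 7942849989/128263 ≈ 61926.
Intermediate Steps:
q(u, A) = -9*A
n(E, Y) = -40 (n(E, Y) = -4 - 9*4 = -4 - 36 = -40)
M = 1446344/128263 (M = (349040 - 1795384)/(-40 - 128223) = -1446344/(-128263) = -1446344*(-1/128263) = 1446344/128263 ≈ 11.276)
j = 61915 (j = 8845*7 = 61915)
M + j = 1446344/128263 + 61915 = 7942849989/128263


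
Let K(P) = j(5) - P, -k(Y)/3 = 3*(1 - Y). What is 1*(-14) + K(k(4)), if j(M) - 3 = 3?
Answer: -35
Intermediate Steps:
j(M) = 6 (j(M) = 3 + 3 = 6)
k(Y) = -9 + 9*Y (k(Y) = -9*(1 - Y) = -3*(3 - 3*Y) = -9 + 9*Y)
K(P) = 6 - P
1*(-14) + K(k(4)) = 1*(-14) + (6 - (-9 + 9*4)) = -14 + (6 - (-9 + 36)) = -14 + (6 - 1*27) = -14 + (6 - 27) = -14 - 21 = -35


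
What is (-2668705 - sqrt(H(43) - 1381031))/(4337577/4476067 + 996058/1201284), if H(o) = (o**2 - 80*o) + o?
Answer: -1024978616295862410/690648870911 - 384073405002*I*sqrt(1382579)/690648870911 ≈ -1.4841e+6 - 653.89*I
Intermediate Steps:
H(o) = o**2 - 79*o
(-2668705 - sqrt(H(43) - 1381031))/(4337577/4476067 + 996058/1201284) = (-2668705 - sqrt(43*(-79 + 43) - 1381031))/(4337577/4476067 + 996058/1201284) = (-2668705 - sqrt(43*(-36) - 1381031))/(4337577*(1/4476067) + 996058*(1/1201284)) = (-2668705 - sqrt(-1548 - 1381031))/(4337577/4476067 + 71147/85806) = (-2668705 - sqrt(-1382579))/(690648870911/384073405002) = (-2668705 - I*sqrt(1382579))*(384073405002/690648870911) = -1024978616295862410/690648870911 - 384073405002*I*sqrt(1382579)/690648870911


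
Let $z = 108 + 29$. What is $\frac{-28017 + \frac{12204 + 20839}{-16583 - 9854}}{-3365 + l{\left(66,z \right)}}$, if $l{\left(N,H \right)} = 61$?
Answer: $\frac{92589809}{10918481} \approx 8.4801$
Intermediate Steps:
$z = 137$
$\frac{-28017 + \frac{12204 + 20839}{-16583 - 9854}}{-3365 + l{\left(66,z \right)}} = \frac{-28017 + \frac{12204 + 20839}{-16583 - 9854}}{-3365 + 61} = \frac{-28017 + \frac{33043}{-26437}}{-3304} = \left(-28017 + 33043 \left(- \frac{1}{26437}\right)\right) \left(- \frac{1}{3304}\right) = \left(-28017 - \frac{33043}{26437}\right) \left(- \frac{1}{3304}\right) = \left(- \frac{740718472}{26437}\right) \left(- \frac{1}{3304}\right) = \frac{92589809}{10918481}$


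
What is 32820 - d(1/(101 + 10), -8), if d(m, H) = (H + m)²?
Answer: 403588451/12321 ≈ 32756.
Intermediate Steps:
32820 - d(1/(101 + 10), -8) = 32820 - (-8 + 1/(101 + 10))² = 32820 - (-8 + 1/111)² = 32820 - (-887/111)² = 32820 - 1*786769/12321 = 32820 - 786769/12321 = 403588451/12321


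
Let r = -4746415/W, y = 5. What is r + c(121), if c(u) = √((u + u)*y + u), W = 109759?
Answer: -4746415/109759 + 11*√11 ≈ -6.7611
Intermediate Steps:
r = -4746415/109759 ≈ -43.244
c(u) = √11*√u (c(u) = √((u + u)*5 + u) = √((2*u)*5 + u) = √(10*u + u) = √(11*u) = √11*√u)
r + c(121) = -4746415/109759 + √11*√121 = -4746415/109759 + √11*11 = -4746415/109759 + 11*√11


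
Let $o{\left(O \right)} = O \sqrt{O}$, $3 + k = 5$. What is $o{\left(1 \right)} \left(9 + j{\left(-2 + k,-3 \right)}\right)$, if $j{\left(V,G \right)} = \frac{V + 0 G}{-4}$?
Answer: $9$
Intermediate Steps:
$k = 2$ ($k = -3 + 5 = 2$)
$o{\left(O \right)} = O^{\frac{3}{2}}$
$j{\left(V,G \right)} = - \frac{V}{4}$ ($j{\left(V,G \right)} = \left(V + 0\right) \left(- \frac{1}{4}\right) = V \left(- \frac{1}{4}\right) = - \frac{V}{4}$)
$o{\left(1 \right)} \left(9 + j{\left(-2 + k,-3 \right)}\right) = 1^{\frac{3}{2}} \left(9 - \frac{-2 + 2}{4}\right) = 1 \left(9 - 0\right) = 1 \left(9 + 0\right) = 1 \cdot 9 = 9$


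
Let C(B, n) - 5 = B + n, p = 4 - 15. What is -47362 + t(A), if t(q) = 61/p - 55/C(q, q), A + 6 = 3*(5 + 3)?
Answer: -21363368/451 ≈ -47369.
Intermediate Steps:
A = 18 (A = -6 + 3*(5 + 3) = -6 + 3*8 = -6 + 24 = 18)
p = -11
C(B, n) = 5 + B + n (C(B, n) = 5 + (B + n) = 5 + B + n)
t(q) = -61/11 - 55/(5 + 2*q) (t(q) = 61/(-11) - 55/(5 + q + q) = 61*(-1/11) - 55/(5 + 2*q) = -61/11 - 55/(5 + 2*q))
-47362 + t(A) = -47362 + 2*(-455 - 61*18)/(11*(5 + 2*18)) = -47362 + 2*(-455 - 1098)/(11*(5 + 36)) = -47362 + (2/11)*(-1553)/41 = -47362 + (2/11)*(1/41)*(-1553) = -47362 - 3106/451 = -21363368/451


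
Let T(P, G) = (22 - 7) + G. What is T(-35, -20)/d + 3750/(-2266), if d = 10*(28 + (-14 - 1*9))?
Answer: -19883/11330 ≈ -1.7549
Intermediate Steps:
d = 50 (d = 10*(28 + (-14 - 9)) = 10*(28 - 23) = 10*5 = 50)
T(P, G) = 15 + G
T(-35, -20)/d + 3750/(-2266) = (15 - 20)/50 + 3750/(-2266) = -5*1/50 + 3750*(-1/2266) = -1/10 - 1875/1133 = -19883/11330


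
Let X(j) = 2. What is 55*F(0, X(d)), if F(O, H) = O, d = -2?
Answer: 0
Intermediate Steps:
55*F(0, X(d)) = 55*0 = 0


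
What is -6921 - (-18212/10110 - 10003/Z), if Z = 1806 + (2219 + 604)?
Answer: -17983986684/2599955 ≈ -6917.0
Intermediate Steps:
Z = 4629 (Z = 1806 + 2823 = 4629)
-6921 - (-18212/10110 - 10003/Z) = -6921 - (-18212/10110 - 10003/4629) = -6921 - (-18212*1/10110 - 10003*1/4629) = -6921 - (-9106/5055 - 10003/4629) = -6921 - 1*(-10301871/2599955) = -6921 + 10301871/2599955 = -17983986684/2599955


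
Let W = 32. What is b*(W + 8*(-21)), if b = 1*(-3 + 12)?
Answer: -1224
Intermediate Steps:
b = 9 (b = 1*9 = 9)
b*(W + 8*(-21)) = 9*(32 + 8*(-21)) = 9*(32 - 168) = 9*(-136) = -1224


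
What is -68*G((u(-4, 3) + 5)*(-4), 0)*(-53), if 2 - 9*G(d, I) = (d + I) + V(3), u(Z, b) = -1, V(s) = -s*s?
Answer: 10812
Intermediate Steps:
V(s) = -s**2
G(d, I) = 11/9 - I/9 - d/9 (G(d, I) = 2/9 - ((d + I) - 1*3**2)/9 = 2/9 - ((I + d) - 1*9)/9 = 2/9 - ((I + d) - 9)/9 = 2/9 - (-9 + I + d)/9 = 2/9 + (1 - I/9 - d/9) = 11/9 - I/9 - d/9)
-68*G((u(-4, 3) + 5)*(-4), 0)*(-53) = -68*(11/9 - 1/9*0 - (-1 + 5)*(-4)/9)*(-53) = -68*(11/9 + 0 - 4*(-4)/9)*(-53) = -68*(11/9 + 0 - 1/9*(-16))*(-53) = -68*(11/9 + 0 + 16/9)*(-53) = -68*3*(-53) = -204*(-53) = 10812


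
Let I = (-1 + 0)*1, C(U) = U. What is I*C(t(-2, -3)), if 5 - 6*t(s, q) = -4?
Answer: -3/2 ≈ -1.5000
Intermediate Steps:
t(s, q) = 3/2 (t(s, q) = ⅚ - ⅙*(-4) = ⅚ + ⅔ = 3/2)
I = -1 (I = -1*1 = -1)
I*C(t(-2, -3)) = -1*3/2 = -3/2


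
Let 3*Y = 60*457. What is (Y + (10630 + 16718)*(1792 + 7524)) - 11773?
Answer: 254771335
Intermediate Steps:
Y = 9140 (Y = (60*457)/3 = (1/3)*27420 = 9140)
(Y + (10630 + 16718)*(1792 + 7524)) - 11773 = (9140 + (10630 + 16718)*(1792 + 7524)) - 11773 = (9140 + 27348*9316) - 11773 = (9140 + 254773968) - 11773 = 254783108 - 11773 = 254771335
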